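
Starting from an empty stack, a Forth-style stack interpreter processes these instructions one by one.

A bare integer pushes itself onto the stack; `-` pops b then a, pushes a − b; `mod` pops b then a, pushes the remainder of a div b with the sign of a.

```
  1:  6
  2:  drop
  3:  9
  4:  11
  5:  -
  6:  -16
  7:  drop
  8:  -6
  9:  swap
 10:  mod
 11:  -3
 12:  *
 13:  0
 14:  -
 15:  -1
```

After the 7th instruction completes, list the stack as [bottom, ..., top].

[-2]

6    -> 6
drop -> (empty)
9    -> 9
11   -> 9 11
-    -> -2
-16  -> -2 -16
drop -> -2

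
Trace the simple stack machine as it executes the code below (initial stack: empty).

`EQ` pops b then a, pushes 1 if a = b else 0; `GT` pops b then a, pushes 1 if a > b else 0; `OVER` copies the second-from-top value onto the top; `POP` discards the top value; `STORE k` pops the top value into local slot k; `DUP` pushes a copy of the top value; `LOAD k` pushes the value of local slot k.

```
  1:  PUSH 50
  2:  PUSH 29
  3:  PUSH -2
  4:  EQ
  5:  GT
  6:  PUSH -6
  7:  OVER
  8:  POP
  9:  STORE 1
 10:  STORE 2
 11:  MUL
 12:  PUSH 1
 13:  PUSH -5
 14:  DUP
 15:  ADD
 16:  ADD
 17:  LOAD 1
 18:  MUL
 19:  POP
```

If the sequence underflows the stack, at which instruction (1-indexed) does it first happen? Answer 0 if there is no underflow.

11

PUSH 50 -> [50]
PUSH 29 -> [50, 29]
PUSH -2 -> [50, 29, -2]
EQ      -> [50, 0]
GT      -> [1]
PUSH -6 -> [1, -6]
OVER    -> [1, -6, 1]
POP     -> [1, -6]
STORE 1 -> [1]
STORE 2 -> []
MUL  — needs 2 operands, stack has 0 → underflow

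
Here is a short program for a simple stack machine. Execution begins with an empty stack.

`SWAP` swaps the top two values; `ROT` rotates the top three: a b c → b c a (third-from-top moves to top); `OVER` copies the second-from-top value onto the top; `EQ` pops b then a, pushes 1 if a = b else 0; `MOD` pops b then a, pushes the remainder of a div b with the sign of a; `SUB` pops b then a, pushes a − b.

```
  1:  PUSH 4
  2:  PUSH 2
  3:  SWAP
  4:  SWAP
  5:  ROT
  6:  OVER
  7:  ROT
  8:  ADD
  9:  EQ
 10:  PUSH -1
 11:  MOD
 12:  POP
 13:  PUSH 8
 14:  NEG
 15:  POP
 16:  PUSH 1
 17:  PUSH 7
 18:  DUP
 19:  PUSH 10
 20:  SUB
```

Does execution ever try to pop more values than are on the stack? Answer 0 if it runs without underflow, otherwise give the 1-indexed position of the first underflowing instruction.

PUSH 4 -> 4
PUSH 2 -> 4 2
SWAP   -> 2 4
SWAP   -> 4 2
ROT  — needs 3 operands, stack has 2 → underflow

5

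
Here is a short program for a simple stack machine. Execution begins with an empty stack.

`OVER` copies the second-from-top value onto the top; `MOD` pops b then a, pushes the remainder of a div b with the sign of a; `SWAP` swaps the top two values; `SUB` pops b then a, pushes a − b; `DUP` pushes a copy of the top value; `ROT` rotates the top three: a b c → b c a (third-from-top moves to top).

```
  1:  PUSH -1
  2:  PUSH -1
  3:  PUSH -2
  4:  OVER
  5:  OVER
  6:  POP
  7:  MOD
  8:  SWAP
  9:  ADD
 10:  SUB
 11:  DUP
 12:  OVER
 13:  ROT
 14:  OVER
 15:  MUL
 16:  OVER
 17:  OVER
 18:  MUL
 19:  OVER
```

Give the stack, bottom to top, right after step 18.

[0, 0, 0, 0]

PUSH -1 -> -1
PUSH -1 -> -1 -1
PUSH -2 -> -1 -1 -2
OVER    -> -1 -1 -2 -1
OVER    -> -1 -1 -2 -1 -2
POP     -> -1 -1 -2 -1
MOD     -> -1 -1 0
SWAP    -> -1 0 -1
ADD     -> -1 -1
SUB     -> 0
DUP     -> 0 0
OVER    -> 0 0 0
ROT     -> 0 0 0
OVER    -> 0 0 0 0
MUL     -> 0 0 0
OVER    -> 0 0 0 0
OVER    -> 0 0 0 0 0
MUL     -> 0 0 0 0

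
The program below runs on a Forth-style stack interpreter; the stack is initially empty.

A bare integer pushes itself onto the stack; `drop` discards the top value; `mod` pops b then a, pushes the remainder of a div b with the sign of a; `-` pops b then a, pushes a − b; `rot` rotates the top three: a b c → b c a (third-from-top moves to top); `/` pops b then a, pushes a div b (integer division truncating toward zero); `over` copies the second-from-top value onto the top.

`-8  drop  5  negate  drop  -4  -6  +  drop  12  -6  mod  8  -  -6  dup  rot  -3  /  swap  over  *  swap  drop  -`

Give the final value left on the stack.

6

-8      -8
drop    (empty)
5       5
negate  -5
drop    (empty)
-4      -4
-6      -4 -6
+       -10
drop    (empty)
12      12
-6      12 -6
mod     0
8       0 8
-       -8
-6      -8 -6
dup     -8 -6 -6
rot     -6 -6 -8
-3      -6 -6 -8 -3
/       -6 -6 2
swap    -6 2 -6
over    -6 2 -6 2
*       -6 2 -12
swap    -6 -12 2
drop    -6 -12
-       6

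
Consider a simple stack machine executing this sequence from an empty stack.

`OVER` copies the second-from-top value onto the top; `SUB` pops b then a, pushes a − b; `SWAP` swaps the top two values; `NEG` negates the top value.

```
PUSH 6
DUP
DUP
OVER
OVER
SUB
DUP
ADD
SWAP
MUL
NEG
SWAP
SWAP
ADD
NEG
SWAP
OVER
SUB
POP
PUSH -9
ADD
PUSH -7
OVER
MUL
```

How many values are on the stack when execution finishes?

2

PUSH 6  -> [6]
DUP     -> [6, 6]
DUP     -> [6, 6, 6]
OVER    -> [6, 6, 6, 6]
OVER    -> [6, 6, 6, 6, 6]
SUB     -> [6, 6, 6, 0]
DUP     -> [6, 6, 6, 0, 0]
ADD     -> [6, 6, 6, 0]
SWAP    -> [6, 6, 0, 6]
MUL     -> [6, 6, 0]
NEG     -> [6, 6, 0]
SWAP    -> [6, 0, 6]
SWAP    -> [6, 6, 0]
ADD     -> [6, 6]
NEG     -> [6, -6]
SWAP    -> [-6, 6]
OVER    -> [-6, 6, -6]
SUB     -> [-6, 12]
POP     -> [-6]
PUSH -9 -> [-6, -9]
ADD     -> [-15]
PUSH -7 -> [-15, -7]
OVER    -> [-15, -7, -15]
MUL     -> [-15, 105]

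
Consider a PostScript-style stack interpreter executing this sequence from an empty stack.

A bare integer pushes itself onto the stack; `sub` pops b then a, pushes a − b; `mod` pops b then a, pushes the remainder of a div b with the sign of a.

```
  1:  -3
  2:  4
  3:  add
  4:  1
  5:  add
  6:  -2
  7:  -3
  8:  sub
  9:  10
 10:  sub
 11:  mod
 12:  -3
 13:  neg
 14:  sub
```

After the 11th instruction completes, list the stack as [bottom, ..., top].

[2]

-3  : -3
4   : -3 4
add : 1
1   : 1 1
add : 2
-2  : 2 -2
-3  : 2 -2 -3
sub : 2 1
10  : 2 1 10
sub : 2 -9
mod : 2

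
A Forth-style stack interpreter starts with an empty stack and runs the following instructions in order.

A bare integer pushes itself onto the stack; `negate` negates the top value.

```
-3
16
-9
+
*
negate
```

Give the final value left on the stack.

21

-3     -> [-3]
16     -> [-3, 16]
-9     -> [-3, 16, -9]
+      -> [-3, 7]
*      -> [-21]
negate -> [21]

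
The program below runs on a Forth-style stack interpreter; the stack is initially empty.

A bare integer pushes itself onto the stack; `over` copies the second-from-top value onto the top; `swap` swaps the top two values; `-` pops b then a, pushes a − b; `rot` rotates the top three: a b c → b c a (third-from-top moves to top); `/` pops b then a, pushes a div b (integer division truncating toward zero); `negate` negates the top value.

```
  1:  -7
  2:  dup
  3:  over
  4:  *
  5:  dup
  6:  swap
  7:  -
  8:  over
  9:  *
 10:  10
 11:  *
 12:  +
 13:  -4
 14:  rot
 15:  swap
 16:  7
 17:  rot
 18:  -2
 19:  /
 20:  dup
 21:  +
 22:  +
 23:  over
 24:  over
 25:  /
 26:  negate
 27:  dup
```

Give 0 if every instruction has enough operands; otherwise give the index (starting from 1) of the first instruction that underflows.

-7   → -7
dup  → -7 -7
over → -7 -7 -7
*    → -7 49
dup  → -7 49 49
swap → -7 49 49
-    → -7 0
over → -7 0 -7
*    → -7 0
10   → -7 0 10
*    → -7 0
+    → -7
-4   → -7 -4
rot  — needs 3 operands, stack has 2 → underflow

14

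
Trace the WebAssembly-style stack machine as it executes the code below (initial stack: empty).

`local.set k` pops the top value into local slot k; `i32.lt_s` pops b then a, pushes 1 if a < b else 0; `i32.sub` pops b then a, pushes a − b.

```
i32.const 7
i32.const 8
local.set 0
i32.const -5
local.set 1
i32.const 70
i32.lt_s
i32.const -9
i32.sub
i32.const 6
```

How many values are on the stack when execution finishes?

2

i32.const 7  → [7]
i32.const 8  → [7, 8]
local.set 0  → [7]
i32.const -5 → [7, -5]
local.set 1  → [7]
i32.const 70 → [7, 70]
i32.lt_s     → [1]
i32.const -9 → [1, -9]
i32.sub      → [10]
i32.const 6  → [10, 6]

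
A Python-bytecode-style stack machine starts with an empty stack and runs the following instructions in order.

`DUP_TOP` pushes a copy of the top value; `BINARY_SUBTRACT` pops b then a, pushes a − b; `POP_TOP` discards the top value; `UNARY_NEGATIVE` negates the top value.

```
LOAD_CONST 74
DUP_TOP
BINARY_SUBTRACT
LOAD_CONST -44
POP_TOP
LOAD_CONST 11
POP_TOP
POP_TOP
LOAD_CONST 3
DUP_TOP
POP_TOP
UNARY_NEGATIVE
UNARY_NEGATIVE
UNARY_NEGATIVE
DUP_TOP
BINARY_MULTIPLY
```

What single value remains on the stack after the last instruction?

LOAD_CONST 74   : [74]
DUP_TOP         : [74, 74]
BINARY_SUBTRACT : [0]
LOAD_CONST -44  : [0, -44]
POP_TOP         : [0]
LOAD_CONST 11   : [0, 11]
POP_TOP         : [0]
POP_TOP         : []
LOAD_CONST 3    : [3]
DUP_TOP         : [3, 3]
POP_TOP         : [3]
UNARY_NEGATIVE  : [-3]
UNARY_NEGATIVE  : [3]
UNARY_NEGATIVE  : [-3]
DUP_TOP         : [-3, -3]
BINARY_MULTIPLY : [9]

9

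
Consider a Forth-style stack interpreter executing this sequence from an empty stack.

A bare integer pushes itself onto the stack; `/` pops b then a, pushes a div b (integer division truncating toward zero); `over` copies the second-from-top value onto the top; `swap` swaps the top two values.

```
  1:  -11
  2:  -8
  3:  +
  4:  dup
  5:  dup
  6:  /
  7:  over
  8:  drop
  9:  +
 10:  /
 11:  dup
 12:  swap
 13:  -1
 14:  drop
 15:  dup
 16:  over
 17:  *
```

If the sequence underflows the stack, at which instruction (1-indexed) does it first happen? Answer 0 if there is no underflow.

10

-11   -11
-8    -11 -8
+     -19
dup   -19 -19
dup   -19 -19 -19
/     -19 1
over  -19 1 -19
drop  -19 1
+     -18
/  — needs 2 operands, stack has 1 → underflow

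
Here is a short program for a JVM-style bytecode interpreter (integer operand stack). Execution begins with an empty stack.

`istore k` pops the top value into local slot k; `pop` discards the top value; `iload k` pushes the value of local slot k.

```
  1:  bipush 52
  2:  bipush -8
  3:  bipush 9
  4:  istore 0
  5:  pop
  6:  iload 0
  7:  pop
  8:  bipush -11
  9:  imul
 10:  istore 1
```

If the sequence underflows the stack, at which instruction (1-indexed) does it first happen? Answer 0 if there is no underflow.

bipush 52   [52]
bipush -8   [52, -8]
bipush 9    [52, -8, 9]
istore 0    [52, -8]
pop         [52]
iload 0     [52, 9]
pop         [52]
bipush -11  [52, -11]
imul        [-572]
istore 1    []

0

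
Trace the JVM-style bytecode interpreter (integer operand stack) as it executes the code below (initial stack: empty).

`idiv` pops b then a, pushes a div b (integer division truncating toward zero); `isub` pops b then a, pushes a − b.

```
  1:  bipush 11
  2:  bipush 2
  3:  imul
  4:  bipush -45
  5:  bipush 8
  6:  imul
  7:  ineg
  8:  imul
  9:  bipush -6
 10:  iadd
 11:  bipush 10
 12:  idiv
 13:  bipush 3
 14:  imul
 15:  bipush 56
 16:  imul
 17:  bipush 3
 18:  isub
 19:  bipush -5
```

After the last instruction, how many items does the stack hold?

bipush 11  -> [11]
bipush 2   -> [11, 2]
imul       -> [22]
bipush -45 -> [22, -45]
bipush 8   -> [22, -45, 8]
imul       -> [22, -360]
ineg       -> [22, 360]
imul       -> [7920]
bipush -6  -> [7920, -6]
iadd       -> [7914]
bipush 10  -> [7914, 10]
idiv       -> [791]
bipush 3   -> [791, 3]
imul       -> [2373]
bipush 56  -> [2373, 56]
imul       -> [132888]
bipush 3   -> [132888, 3]
isub       -> [132885]
bipush -5  -> [132885, -5]

2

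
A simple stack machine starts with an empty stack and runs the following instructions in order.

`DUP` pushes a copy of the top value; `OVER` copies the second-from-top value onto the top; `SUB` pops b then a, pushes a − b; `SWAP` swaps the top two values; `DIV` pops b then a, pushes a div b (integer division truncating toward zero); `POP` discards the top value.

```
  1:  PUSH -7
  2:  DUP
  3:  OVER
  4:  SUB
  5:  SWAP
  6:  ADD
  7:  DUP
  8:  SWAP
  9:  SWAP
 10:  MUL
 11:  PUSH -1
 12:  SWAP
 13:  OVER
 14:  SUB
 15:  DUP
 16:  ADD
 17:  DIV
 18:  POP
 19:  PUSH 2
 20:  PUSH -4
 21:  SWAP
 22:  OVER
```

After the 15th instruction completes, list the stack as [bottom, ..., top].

[-1, 50, 50]

PUSH -7 -> -7
DUP     -> -7 -7
OVER    -> -7 -7 -7
SUB     -> -7 0
SWAP    -> 0 -7
ADD     -> -7
DUP     -> -7 -7
SWAP    -> -7 -7
SWAP    -> -7 -7
MUL     -> 49
PUSH -1 -> 49 -1
SWAP    -> -1 49
OVER    -> -1 49 -1
SUB     -> -1 50
DUP     -> -1 50 50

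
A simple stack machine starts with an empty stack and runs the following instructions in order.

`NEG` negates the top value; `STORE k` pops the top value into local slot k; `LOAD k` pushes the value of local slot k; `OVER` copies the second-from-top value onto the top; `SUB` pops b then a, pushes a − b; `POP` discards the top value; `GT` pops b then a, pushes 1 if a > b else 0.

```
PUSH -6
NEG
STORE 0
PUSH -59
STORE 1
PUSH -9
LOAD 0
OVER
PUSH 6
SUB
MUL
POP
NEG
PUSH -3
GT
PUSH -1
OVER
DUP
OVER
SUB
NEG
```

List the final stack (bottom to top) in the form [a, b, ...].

[1, -1, 1, 0]

PUSH -6  -> [-6]
NEG      -> [6]
STORE 0  -> []
PUSH -59 -> [-59]
STORE 1  -> []
PUSH -9  -> [-9]
LOAD 0   -> [-9, 6]
OVER     -> [-9, 6, -9]
PUSH 6   -> [-9, 6, -9, 6]
SUB      -> [-9, 6, -15]
MUL      -> [-9, -90]
POP      -> [-9]
NEG      -> [9]
PUSH -3  -> [9, -3]
GT       -> [1]
PUSH -1  -> [1, -1]
OVER     -> [1, -1, 1]
DUP      -> [1, -1, 1, 1]
OVER     -> [1, -1, 1, 1, 1]
SUB      -> [1, -1, 1, 0]
NEG      -> [1, -1, 1, 0]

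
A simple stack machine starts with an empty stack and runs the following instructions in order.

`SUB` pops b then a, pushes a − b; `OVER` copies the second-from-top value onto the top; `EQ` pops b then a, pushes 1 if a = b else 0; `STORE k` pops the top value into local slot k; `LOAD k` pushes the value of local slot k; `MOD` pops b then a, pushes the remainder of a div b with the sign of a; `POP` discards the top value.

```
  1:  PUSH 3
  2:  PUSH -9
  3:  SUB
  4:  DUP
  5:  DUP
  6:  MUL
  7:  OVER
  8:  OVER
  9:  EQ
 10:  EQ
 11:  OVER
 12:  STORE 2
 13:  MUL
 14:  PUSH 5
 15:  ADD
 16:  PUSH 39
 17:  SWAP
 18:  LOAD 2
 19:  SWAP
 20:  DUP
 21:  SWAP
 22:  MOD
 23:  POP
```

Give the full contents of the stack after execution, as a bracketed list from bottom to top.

PUSH 3  -> [3]
PUSH -9 -> [3, -9]
SUB     -> [12]
DUP     -> [12, 12]
DUP     -> [12, 12, 12]
MUL     -> [12, 144]
OVER    -> [12, 144, 12]
OVER    -> [12, 144, 12, 144]
EQ      -> [12, 144, 0]
EQ      -> [12, 0]
OVER    -> [12, 0, 12]
STORE 2 -> [12, 0]
MUL     -> [0]
PUSH 5  -> [0, 5]
ADD     -> [5]
PUSH 39 -> [5, 39]
SWAP    -> [39, 5]
LOAD 2  -> [39, 5, 12]
SWAP    -> [39, 12, 5]
DUP     -> [39, 12, 5, 5]
SWAP    -> [39, 12, 5, 5]
MOD     -> [39, 12, 0]
POP     -> [39, 12]

[39, 12]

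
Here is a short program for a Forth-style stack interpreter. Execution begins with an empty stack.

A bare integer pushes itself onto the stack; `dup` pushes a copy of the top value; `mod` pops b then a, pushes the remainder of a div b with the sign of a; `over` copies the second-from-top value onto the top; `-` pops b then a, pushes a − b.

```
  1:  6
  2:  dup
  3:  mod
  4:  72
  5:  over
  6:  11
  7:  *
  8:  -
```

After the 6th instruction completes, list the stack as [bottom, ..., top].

6     [6]
dup   [6, 6]
mod   [0]
72    [0, 72]
over  [0, 72, 0]
11    [0, 72, 0, 11]

[0, 72, 0, 11]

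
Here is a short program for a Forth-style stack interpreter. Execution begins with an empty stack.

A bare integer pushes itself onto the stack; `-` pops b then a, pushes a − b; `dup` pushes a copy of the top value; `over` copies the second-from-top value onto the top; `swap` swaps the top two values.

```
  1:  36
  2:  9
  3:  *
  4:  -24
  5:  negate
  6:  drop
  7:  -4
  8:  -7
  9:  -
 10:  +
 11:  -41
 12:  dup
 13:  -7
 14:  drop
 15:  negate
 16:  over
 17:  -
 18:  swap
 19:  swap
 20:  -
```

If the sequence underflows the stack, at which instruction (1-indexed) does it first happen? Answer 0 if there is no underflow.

36     : [36]
9      : [36, 9]
*      : [324]
-24    : [324, -24]
negate : [324, 24]
drop   : [324]
-4     : [324, -4]
-7     : [324, -4, -7]
-      : [324, 3]
+      : [327]
-41    : [327, -41]
dup    : [327, -41, -41]
-7     : [327, -41, -41, -7]
drop   : [327, -41, -41]
negate : [327, -41, 41]
over   : [327, -41, 41, -41]
-      : [327, -41, 82]
swap   : [327, 82, -41]
swap   : [327, -41, 82]
-      : [327, -123]

0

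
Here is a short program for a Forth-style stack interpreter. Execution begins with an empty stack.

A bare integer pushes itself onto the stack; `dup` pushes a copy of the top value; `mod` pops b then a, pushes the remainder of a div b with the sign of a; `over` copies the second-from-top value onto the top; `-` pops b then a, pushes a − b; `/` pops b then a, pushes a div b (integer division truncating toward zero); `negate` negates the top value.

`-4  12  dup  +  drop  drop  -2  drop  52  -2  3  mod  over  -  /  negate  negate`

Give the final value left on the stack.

-4     → -4
12     → -4 12
dup    → -4 12 12
+      → -4 24
drop   → -4
drop   → (empty)
-2     → -2
drop   → (empty)
52     → 52
-2     → 52 -2
3      → 52 -2 3
mod    → 52 -2
over   → 52 -2 52
-      → 52 -54
/      → 0
negate → 0
negate → 0

0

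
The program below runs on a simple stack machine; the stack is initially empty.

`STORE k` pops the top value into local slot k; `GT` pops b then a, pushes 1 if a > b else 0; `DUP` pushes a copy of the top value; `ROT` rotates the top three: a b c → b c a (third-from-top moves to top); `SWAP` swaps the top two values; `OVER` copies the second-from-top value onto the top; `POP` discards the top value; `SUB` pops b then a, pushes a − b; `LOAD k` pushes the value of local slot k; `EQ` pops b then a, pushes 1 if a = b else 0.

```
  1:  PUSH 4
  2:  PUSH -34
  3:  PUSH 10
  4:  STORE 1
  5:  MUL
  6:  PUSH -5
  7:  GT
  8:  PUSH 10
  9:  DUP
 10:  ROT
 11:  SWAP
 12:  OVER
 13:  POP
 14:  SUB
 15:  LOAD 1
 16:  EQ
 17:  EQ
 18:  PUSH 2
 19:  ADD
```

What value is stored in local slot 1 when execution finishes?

PUSH 4   -> 4
PUSH -34 -> 4 -34
PUSH 10  -> 4 -34 10
STORE 1  -> 4 -34
MUL      -> -136
PUSH -5  -> -136 -5
GT       -> 0
PUSH 10  -> 0 10
DUP      -> 0 10 10
ROT      -> 10 10 0
SWAP     -> 10 0 10
OVER     -> 10 0 10 0
POP      -> 10 0 10
SUB      -> 10 -10
LOAD 1   -> 10 -10 10
EQ       -> 10 0
EQ       -> 0
PUSH 2   -> 0 2
ADD      -> 2

10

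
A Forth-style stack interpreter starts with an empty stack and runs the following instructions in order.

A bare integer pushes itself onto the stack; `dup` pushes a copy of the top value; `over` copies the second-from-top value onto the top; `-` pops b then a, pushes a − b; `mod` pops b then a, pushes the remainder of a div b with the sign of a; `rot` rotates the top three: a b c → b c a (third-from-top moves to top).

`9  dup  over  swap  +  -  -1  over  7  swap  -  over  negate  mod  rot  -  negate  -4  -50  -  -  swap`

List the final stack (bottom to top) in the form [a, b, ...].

[-55, -1]

9       [9]
dup     [9, 9]
over    [9, 9, 9]
swap    [9, 9, 9]
+       [9, 18]
-       [-9]
-1      [-9, -1]
over    [-9, -1, -9]
7       [-9, -1, -9, 7]
swap    [-9, -1, 7, -9]
-       [-9, -1, 16]
over    [-9, -1, 16, -1]
negate  [-9, -1, 16, 1]
mod     [-9, -1, 0]
rot     [-1, 0, -9]
-       [-1, 9]
negate  [-1, -9]
-4      [-1, -9, -4]
-50     [-1, -9, -4, -50]
-       [-1, -9, 46]
-       [-1, -55]
swap    [-55, -1]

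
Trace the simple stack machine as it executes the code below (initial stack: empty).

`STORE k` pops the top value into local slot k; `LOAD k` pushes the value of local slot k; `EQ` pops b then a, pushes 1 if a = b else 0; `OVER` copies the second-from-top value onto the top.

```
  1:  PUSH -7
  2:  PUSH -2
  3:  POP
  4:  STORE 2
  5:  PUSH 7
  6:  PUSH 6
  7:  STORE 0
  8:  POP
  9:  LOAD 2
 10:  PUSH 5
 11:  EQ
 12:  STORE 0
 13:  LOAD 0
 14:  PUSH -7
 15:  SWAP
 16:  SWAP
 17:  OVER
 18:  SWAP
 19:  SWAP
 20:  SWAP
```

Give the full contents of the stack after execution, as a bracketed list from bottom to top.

[0, 0, -7]

PUSH -7 → -7
PUSH -2 → -7 -2
POP     → -7
STORE 2 → (empty)
PUSH 7  → 7
PUSH 6  → 7 6
STORE 0 → 7
POP     → (empty)
LOAD 2  → -7
PUSH 5  → -7 5
EQ      → 0
STORE 0 → (empty)
LOAD 0  → 0
PUSH -7 → 0 -7
SWAP    → -7 0
SWAP    → 0 -7
OVER    → 0 -7 0
SWAP    → 0 0 -7
SWAP    → 0 -7 0
SWAP    → 0 0 -7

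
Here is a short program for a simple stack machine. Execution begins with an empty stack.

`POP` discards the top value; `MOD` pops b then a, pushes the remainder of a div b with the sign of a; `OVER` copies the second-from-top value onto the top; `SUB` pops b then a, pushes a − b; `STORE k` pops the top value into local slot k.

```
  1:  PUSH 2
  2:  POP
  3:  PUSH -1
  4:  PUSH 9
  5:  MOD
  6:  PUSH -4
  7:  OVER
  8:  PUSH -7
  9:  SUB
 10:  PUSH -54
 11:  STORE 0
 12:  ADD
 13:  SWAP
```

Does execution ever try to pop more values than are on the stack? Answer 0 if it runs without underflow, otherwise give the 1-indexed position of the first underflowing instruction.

0

PUSH 2   : [2]
POP      : []
PUSH -1  : [-1]
PUSH 9   : [-1, 9]
MOD      : [-1]
PUSH -4  : [-1, -4]
OVER     : [-1, -4, -1]
PUSH -7  : [-1, -4, -1, -7]
SUB      : [-1, -4, 6]
PUSH -54 : [-1, -4, 6, -54]
STORE 0  : [-1, -4, 6]
ADD      : [-1, 2]
SWAP     : [2, -1]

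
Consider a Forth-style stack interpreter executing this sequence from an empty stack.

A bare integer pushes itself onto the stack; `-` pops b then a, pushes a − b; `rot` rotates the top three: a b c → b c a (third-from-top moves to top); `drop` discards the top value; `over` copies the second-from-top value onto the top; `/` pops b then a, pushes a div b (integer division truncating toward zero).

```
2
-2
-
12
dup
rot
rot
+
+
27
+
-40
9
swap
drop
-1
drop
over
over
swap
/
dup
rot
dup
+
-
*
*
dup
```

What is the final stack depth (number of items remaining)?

2    -> [2]
-2   -> [2, -2]
-    -> [4]
12   -> [4, 12]
dup  -> [4, 12, 12]
rot  -> [12, 12, 4]
rot  -> [12, 4, 12]
+    -> [12, 16]
+    -> [28]
27   -> [28, 27]
+    -> [55]
-40  -> [55, -40]
9    -> [55, -40, 9]
swap -> [55, 9, -40]
drop -> [55, 9]
-1   -> [55, 9, -1]
drop -> [55, 9]
over -> [55, 9, 55]
over -> [55, 9, 55, 9]
swap -> [55, 9, 9, 55]
/    -> [55, 9, 0]
dup  -> [55, 9, 0, 0]
rot  -> [55, 0, 0, 9]
dup  -> [55, 0, 0, 9, 9]
+    -> [55, 0, 0, 18]
-    -> [55, 0, -18]
*    -> [55, 0]
*    -> [0]
dup  -> [0, 0]

2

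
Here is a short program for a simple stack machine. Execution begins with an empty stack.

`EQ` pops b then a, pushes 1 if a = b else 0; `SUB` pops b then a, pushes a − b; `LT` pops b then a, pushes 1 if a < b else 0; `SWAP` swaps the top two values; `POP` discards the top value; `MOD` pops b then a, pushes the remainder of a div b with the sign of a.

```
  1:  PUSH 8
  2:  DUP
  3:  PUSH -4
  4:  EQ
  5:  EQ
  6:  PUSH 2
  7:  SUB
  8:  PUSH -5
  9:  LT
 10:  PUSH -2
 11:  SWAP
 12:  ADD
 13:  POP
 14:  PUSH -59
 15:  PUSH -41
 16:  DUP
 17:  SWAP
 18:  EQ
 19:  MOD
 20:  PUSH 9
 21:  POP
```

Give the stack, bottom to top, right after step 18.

PUSH 8   → 8
DUP      → 8 8
PUSH -4  → 8 8 -4
EQ       → 8 0
EQ       → 0
PUSH 2   → 0 2
SUB      → -2
PUSH -5  → -2 -5
LT       → 0
PUSH -2  → 0 -2
SWAP     → -2 0
ADD      → -2
POP      → (empty)
PUSH -59 → -59
PUSH -41 → -59 -41
DUP      → -59 -41 -41
SWAP     → -59 -41 -41
EQ       → -59 1

[-59, 1]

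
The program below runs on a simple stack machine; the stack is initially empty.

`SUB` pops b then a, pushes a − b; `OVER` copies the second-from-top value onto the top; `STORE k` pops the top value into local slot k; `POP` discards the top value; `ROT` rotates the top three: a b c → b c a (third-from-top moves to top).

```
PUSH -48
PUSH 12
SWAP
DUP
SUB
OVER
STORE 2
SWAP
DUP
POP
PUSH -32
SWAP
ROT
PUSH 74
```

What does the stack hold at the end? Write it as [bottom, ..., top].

PUSH -48  [-48]
PUSH 12   [-48, 12]
SWAP      [12, -48]
DUP       [12, -48, -48]
SUB       [12, 0]
OVER      [12, 0, 12]
STORE 2   [12, 0]
SWAP      [0, 12]
DUP       [0, 12, 12]
POP       [0, 12]
PUSH -32  [0, 12, -32]
SWAP      [0, -32, 12]
ROT       [-32, 12, 0]
PUSH 74   [-32, 12, 0, 74]

[-32, 12, 0, 74]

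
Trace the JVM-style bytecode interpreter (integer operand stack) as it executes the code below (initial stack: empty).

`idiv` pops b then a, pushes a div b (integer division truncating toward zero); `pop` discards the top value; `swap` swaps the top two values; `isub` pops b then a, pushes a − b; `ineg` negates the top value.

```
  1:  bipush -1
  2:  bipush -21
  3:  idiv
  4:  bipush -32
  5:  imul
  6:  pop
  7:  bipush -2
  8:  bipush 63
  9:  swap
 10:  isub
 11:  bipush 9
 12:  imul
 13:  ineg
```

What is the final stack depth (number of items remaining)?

bipush -1  -> [-1]
bipush -21 -> [-1, -21]
idiv       -> [0]
bipush -32 -> [0, -32]
imul       -> [0]
pop        -> []
bipush -2  -> [-2]
bipush 63  -> [-2, 63]
swap       -> [63, -2]
isub       -> [65]
bipush 9   -> [65, 9]
imul       -> [585]
ineg       -> [-585]

1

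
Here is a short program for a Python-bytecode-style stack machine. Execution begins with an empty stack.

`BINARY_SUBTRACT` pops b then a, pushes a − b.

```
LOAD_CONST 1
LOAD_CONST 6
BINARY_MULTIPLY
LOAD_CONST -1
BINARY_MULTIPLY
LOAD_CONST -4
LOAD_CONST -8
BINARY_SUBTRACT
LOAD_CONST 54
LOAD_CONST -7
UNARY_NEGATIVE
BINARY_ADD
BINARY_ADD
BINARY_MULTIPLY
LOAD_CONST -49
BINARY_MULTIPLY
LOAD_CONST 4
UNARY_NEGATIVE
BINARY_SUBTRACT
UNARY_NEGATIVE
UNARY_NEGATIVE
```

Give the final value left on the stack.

19114

LOAD_CONST 1     1
LOAD_CONST 6     1 6
BINARY_MULTIPLY  6
LOAD_CONST -1    6 -1
BINARY_MULTIPLY  -6
LOAD_CONST -4    -6 -4
LOAD_CONST -8    -6 -4 -8
BINARY_SUBTRACT  -6 4
LOAD_CONST 54    -6 4 54
LOAD_CONST -7    -6 4 54 -7
UNARY_NEGATIVE   -6 4 54 7
BINARY_ADD       -6 4 61
BINARY_ADD       -6 65
BINARY_MULTIPLY  -390
LOAD_CONST -49   -390 -49
BINARY_MULTIPLY  19110
LOAD_CONST 4     19110 4
UNARY_NEGATIVE   19110 -4
BINARY_SUBTRACT  19114
UNARY_NEGATIVE   -19114
UNARY_NEGATIVE   19114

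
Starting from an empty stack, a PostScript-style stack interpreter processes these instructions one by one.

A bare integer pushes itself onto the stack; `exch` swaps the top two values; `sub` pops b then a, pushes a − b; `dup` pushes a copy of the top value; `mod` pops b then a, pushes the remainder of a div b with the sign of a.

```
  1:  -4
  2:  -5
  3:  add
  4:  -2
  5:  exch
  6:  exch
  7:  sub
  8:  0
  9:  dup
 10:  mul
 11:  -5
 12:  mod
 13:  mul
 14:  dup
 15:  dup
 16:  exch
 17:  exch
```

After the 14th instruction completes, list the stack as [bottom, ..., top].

-4    [-4]
-5    [-4, -5]
add   [-9]
-2    [-9, -2]
exch  [-2, -9]
exch  [-9, -2]
sub   [-7]
0     [-7, 0]
dup   [-7, 0, 0]
mul   [-7, 0]
-5    [-7, 0, -5]
mod   [-7, 0]
mul   [0]
dup   [0, 0]

[0, 0]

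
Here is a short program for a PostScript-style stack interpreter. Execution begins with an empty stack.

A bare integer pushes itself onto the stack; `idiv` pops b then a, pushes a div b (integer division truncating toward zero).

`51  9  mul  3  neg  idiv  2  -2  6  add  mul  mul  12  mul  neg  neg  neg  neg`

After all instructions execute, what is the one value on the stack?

-14688

51   -> 51
9    -> 51 9
mul  -> 459
3    -> 459 3
neg  -> 459 -3
idiv -> -153
2    -> -153 2
-2   -> -153 2 -2
6    -> -153 2 -2 6
add  -> -153 2 4
mul  -> -153 8
mul  -> -1224
12   -> -1224 12
mul  -> -14688
neg  -> 14688
neg  -> -14688
neg  -> 14688
neg  -> -14688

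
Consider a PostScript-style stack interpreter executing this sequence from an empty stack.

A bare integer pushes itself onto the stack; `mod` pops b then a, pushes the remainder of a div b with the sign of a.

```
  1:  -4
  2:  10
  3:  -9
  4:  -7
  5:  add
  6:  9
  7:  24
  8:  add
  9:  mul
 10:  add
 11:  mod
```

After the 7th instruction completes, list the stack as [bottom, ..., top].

[-4, 10, -16, 9, 24]

-4  → [-4]
10  → [-4, 10]
-9  → [-4, 10, -9]
-7  → [-4, 10, -9, -7]
add → [-4, 10, -16]
9   → [-4, 10, -16, 9]
24  → [-4, 10, -16, 9, 24]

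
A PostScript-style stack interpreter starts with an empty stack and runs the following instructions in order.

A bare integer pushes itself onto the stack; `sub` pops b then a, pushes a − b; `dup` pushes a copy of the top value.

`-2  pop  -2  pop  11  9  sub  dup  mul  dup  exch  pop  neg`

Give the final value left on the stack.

-4

-2   -> -2
pop  -> (empty)
-2   -> -2
pop  -> (empty)
11   -> 11
9    -> 11 9
sub  -> 2
dup  -> 2 2
mul  -> 4
dup  -> 4 4
exch -> 4 4
pop  -> 4
neg  -> -4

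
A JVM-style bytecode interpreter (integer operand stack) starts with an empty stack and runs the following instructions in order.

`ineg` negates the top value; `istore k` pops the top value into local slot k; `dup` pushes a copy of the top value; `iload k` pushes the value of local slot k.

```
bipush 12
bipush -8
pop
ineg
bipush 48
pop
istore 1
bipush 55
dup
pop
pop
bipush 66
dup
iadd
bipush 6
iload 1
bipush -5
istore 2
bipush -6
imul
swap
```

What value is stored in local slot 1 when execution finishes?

-12

bipush 12  [12]
bipush -8  [12, -8]
pop        [12]
ineg       [-12]
bipush 48  [-12, 48]
pop        [-12]
istore 1   []
bipush 55  [55]
dup        [55, 55]
pop        [55]
pop        []
bipush 66  [66]
dup        [66, 66]
iadd       [132]
bipush 6   [132, 6]
iload 1    [132, 6, -12]
bipush -5  [132, 6, -12, -5]
istore 2   [132, 6, -12]
bipush -6  [132, 6, -12, -6]
imul       [132, 6, 72]
swap       [132, 72, 6]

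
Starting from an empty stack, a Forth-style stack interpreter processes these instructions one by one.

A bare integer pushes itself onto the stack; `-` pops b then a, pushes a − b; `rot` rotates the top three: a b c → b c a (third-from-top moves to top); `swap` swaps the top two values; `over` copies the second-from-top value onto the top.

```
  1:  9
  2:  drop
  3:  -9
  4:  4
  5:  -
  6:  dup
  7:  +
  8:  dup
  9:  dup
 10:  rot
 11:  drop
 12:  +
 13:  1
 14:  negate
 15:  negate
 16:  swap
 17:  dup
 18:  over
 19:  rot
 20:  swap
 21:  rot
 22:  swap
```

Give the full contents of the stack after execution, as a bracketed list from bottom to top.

[1, -52, -52, -52]

9       9
drop    (empty)
-9      -9
4       -9 4
-       -13
dup     -13 -13
+       -26
dup     -26 -26
dup     -26 -26 -26
rot     -26 -26 -26
drop    -26 -26
+       -52
1       -52 1
negate  -52 -1
negate  -52 1
swap    1 -52
dup     1 -52 -52
over    1 -52 -52 -52
rot     1 -52 -52 -52
swap    1 -52 -52 -52
rot     1 -52 -52 -52
swap    1 -52 -52 -52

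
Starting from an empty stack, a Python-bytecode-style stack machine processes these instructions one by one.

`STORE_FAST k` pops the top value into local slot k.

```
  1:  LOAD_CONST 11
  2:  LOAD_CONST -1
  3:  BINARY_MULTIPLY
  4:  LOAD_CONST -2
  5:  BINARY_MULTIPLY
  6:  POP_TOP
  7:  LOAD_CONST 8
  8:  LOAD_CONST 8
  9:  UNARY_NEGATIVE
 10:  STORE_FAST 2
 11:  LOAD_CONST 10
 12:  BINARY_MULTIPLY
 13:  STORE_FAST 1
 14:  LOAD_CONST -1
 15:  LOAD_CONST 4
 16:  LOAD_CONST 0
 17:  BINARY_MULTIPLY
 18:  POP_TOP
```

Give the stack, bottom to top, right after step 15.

LOAD_CONST 11   : [11]
LOAD_CONST -1   : [11, -1]
BINARY_MULTIPLY : [-11]
LOAD_CONST -2   : [-11, -2]
BINARY_MULTIPLY : [22]
POP_TOP         : []
LOAD_CONST 8    : [8]
LOAD_CONST 8    : [8, 8]
UNARY_NEGATIVE  : [8, -8]
STORE_FAST 2    : [8]
LOAD_CONST 10   : [8, 10]
BINARY_MULTIPLY : [80]
STORE_FAST 1    : []
LOAD_CONST -1   : [-1]
LOAD_CONST 4    : [-1, 4]

[-1, 4]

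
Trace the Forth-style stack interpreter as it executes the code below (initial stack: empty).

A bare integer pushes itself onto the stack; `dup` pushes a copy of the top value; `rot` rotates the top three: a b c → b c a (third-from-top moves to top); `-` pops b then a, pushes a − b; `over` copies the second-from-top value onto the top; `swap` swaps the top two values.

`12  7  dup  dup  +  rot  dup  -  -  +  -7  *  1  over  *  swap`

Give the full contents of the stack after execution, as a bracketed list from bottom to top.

[-147, -147]

12    12
7     12 7
dup   12 7 7
dup   12 7 7 7
+     12 7 14
rot   7 14 12
dup   7 14 12 12
-     7 14 0
-     7 14
+     21
-7    21 -7
*     -147
1     -147 1
over  -147 1 -147
*     -147 -147
swap  -147 -147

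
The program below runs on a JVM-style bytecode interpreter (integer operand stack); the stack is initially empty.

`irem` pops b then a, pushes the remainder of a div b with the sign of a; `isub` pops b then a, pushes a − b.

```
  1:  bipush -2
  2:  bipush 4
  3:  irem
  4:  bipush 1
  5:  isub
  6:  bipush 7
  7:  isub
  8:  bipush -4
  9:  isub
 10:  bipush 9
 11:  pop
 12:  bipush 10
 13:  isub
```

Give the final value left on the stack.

bipush -2  -2
bipush 4   -2 4
irem       -2
bipush 1   -2 1
isub       -3
bipush 7   -3 7
isub       -10
bipush -4  -10 -4
isub       -6
bipush 9   -6 9
pop        -6
bipush 10  -6 10
isub       -16

-16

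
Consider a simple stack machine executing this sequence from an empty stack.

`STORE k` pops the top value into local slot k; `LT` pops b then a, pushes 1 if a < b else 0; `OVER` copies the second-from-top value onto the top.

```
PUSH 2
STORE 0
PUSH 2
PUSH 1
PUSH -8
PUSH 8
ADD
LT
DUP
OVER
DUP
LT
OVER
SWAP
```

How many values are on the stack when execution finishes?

5

PUSH 2  -> [2]
STORE 0 -> []
PUSH 2  -> [2]
PUSH 1  -> [2, 1]
PUSH -8 -> [2, 1, -8]
PUSH 8  -> [2, 1, -8, 8]
ADD     -> [2, 1, 0]
LT      -> [2, 0]
DUP     -> [2, 0, 0]
OVER    -> [2, 0, 0, 0]
DUP     -> [2, 0, 0, 0, 0]
LT      -> [2, 0, 0, 0]
OVER    -> [2, 0, 0, 0, 0]
SWAP    -> [2, 0, 0, 0, 0]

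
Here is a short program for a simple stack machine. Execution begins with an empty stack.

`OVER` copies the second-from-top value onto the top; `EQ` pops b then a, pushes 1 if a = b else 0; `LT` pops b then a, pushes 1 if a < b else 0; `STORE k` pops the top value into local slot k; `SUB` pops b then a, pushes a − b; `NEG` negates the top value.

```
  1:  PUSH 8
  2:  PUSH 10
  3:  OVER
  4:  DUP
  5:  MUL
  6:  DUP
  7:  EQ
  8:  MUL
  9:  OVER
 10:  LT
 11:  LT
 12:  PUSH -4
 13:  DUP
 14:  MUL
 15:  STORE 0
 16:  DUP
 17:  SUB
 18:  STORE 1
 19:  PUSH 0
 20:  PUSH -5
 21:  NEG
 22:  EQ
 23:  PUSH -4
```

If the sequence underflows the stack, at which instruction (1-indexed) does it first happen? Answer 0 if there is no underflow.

PUSH 8  -> 8
PUSH 10 -> 8 10
OVER    -> 8 10 8
DUP     -> 8 10 8 8
MUL     -> 8 10 64
DUP     -> 8 10 64 64
EQ      -> 8 10 1
MUL     -> 8 10
OVER    -> 8 10 8
LT      -> 8 0
LT      -> 0
PUSH -4 -> 0 -4
DUP     -> 0 -4 -4
MUL     -> 0 16
STORE 0 -> 0
DUP     -> 0 0
SUB     -> 0
STORE 1 -> (empty)
PUSH 0  -> 0
PUSH -5 -> 0 -5
NEG     -> 0 5
EQ      -> 0
PUSH -4 -> 0 -4

0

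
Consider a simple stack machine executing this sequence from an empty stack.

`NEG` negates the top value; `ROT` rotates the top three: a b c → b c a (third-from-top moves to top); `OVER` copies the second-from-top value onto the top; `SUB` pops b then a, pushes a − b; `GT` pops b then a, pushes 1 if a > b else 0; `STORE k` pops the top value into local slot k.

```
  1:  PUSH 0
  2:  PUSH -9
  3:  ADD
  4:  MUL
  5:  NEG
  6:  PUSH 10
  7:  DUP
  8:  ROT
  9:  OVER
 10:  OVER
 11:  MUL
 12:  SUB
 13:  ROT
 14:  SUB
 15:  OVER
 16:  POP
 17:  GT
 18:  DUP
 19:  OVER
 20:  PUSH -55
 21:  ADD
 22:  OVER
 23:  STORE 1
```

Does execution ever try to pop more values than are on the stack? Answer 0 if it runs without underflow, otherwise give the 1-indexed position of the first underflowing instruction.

4

PUSH 0   [0]
PUSH -9  [0, -9]
ADD      [-9]
MUL  — needs 2 operands, stack has 1 → underflow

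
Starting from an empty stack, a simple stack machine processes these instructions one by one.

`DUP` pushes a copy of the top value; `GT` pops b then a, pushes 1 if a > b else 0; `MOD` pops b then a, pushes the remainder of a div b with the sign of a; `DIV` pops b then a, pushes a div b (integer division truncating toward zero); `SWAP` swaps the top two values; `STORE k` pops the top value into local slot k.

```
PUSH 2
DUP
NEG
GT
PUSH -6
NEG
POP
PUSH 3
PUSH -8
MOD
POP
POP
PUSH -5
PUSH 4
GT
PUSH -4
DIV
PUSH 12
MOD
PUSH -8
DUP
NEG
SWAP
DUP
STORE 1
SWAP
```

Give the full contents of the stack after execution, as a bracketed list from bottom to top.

PUSH 2  -> 2
DUP     -> 2 2
NEG     -> 2 -2
GT      -> 1
PUSH -6 -> 1 -6
NEG     -> 1 6
POP     -> 1
PUSH 3  -> 1 3
PUSH -8 -> 1 3 -8
MOD     -> 1 3
POP     -> 1
POP     -> (empty)
PUSH -5 -> -5
PUSH 4  -> -5 4
GT      -> 0
PUSH -4 -> 0 -4
DIV     -> 0
PUSH 12 -> 0 12
MOD     -> 0
PUSH -8 -> 0 -8
DUP     -> 0 -8 -8
NEG     -> 0 -8 8
SWAP    -> 0 8 -8
DUP     -> 0 8 -8 -8
STORE 1 -> 0 8 -8
SWAP    -> 0 -8 8

[0, -8, 8]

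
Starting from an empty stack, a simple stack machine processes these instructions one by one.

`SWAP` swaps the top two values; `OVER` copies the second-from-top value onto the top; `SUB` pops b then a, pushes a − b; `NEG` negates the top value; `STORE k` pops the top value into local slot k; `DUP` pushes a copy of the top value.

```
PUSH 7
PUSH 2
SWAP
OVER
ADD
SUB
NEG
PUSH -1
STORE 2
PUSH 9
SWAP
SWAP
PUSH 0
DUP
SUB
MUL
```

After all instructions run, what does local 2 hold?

-1

PUSH 7  -> [7]
PUSH 2  -> [7, 2]
SWAP    -> [2, 7]
OVER    -> [2, 7, 2]
ADD     -> [2, 9]
SUB     -> [-7]
NEG     -> [7]
PUSH -1 -> [7, -1]
STORE 2 -> [7]
PUSH 9  -> [7, 9]
SWAP    -> [9, 7]
SWAP    -> [7, 9]
PUSH 0  -> [7, 9, 0]
DUP     -> [7, 9, 0, 0]
SUB     -> [7, 9, 0]
MUL     -> [7, 0]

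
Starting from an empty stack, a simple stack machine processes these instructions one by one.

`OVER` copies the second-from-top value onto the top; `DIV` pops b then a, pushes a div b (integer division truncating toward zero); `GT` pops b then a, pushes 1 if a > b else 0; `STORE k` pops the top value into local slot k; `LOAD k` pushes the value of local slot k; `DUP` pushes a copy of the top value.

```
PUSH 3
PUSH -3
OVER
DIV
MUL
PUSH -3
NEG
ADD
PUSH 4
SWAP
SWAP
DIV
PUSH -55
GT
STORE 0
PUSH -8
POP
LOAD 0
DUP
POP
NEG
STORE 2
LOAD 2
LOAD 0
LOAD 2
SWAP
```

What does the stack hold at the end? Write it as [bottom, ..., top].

[-1, -1, 1]

PUSH 3    3
PUSH -3   3 -3
OVER      3 -3 3
DIV       3 -1
MUL       -3
PUSH -3   -3 -3
NEG       -3 3
ADD       0
PUSH 4    0 4
SWAP      4 0
SWAP      0 4
DIV       0
PUSH -55  0 -55
GT        1
STORE 0   (empty)
PUSH -8   -8
POP       (empty)
LOAD 0    1
DUP       1 1
POP       1
NEG       -1
STORE 2   (empty)
LOAD 2    -1
LOAD 0    -1 1
LOAD 2    -1 1 -1
SWAP      -1 -1 1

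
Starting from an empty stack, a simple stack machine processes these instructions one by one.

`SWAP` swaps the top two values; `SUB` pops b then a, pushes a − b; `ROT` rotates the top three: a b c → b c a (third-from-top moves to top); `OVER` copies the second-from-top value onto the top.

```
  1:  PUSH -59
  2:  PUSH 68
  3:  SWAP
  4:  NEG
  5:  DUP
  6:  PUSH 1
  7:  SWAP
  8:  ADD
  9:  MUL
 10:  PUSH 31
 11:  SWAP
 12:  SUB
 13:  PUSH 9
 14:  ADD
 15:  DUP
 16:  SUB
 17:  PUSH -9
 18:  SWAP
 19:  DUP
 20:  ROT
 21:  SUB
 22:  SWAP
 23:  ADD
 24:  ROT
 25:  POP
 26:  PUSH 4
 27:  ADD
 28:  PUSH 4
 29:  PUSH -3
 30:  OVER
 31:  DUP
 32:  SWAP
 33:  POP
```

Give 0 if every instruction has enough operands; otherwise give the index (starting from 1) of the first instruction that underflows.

PUSH -59 → [-59]
PUSH 68  → [-59, 68]
SWAP     → [68, -59]
NEG      → [68, 59]
DUP      → [68, 59, 59]
PUSH 1   → [68, 59, 59, 1]
SWAP     → [68, 59, 1, 59]
ADD      → [68, 59, 60]
MUL      → [68, 3540]
PUSH 31  → [68, 3540, 31]
SWAP     → [68, 31, 3540]
SUB      → [68, -3509]
PUSH 9   → [68, -3509, 9]
ADD      → [68, -3500]
DUP      → [68, -3500, -3500]
SUB      → [68, 0]
PUSH -9  → [68, 0, -9]
SWAP     → [68, -9, 0]
DUP      → [68, -9, 0, 0]
ROT      → [68, 0, 0, -9]
SUB      → [68, 0, 9]
SWAP     → [68, 9, 0]
ADD      → [68, 9]
ROT  — needs 3 operands, stack has 2 → underflow

24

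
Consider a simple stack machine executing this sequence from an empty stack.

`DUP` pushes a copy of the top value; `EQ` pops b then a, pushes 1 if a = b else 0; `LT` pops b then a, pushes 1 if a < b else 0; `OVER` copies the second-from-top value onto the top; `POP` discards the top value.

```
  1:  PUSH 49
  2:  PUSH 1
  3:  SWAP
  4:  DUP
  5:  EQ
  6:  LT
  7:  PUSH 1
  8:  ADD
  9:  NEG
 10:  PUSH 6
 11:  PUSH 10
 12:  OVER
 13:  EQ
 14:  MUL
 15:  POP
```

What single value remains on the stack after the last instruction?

PUSH 49 : 49
PUSH 1  : 49 1
SWAP    : 1 49
DUP     : 1 49 49
EQ      : 1 1
LT      : 0
PUSH 1  : 0 1
ADD     : 1
NEG     : -1
PUSH 6  : -1 6
PUSH 10 : -1 6 10
OVER    : -1 6 10 6
EQ      : -1 6 0
MUL     : -1 0
POP     : -1

-1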